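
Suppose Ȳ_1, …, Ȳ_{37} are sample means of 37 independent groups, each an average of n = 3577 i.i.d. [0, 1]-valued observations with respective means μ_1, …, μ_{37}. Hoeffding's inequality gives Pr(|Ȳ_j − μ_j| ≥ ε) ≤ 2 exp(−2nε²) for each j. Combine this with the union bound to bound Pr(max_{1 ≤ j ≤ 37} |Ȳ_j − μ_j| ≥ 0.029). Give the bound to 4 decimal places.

Per-experiment Hoeffding bound: 2·exp(−2·3577·0.029²) = 2·exp(−6.01651) = 0.0048763.
Union bound over 37 events: 37·0.0048763 = 0.18042.

0.1804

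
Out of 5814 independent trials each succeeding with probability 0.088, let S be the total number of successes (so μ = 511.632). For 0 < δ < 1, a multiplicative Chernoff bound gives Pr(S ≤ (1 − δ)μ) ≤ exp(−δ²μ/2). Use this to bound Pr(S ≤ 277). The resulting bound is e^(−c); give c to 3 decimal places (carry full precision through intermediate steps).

Write 277 = (1 − δ)μ, so δ = 1 − 277/511.632 = 0.4585952…
Then the exponent is δ²μ/2 = (μ − 277)²/(2μ) = 53.800559.

53.801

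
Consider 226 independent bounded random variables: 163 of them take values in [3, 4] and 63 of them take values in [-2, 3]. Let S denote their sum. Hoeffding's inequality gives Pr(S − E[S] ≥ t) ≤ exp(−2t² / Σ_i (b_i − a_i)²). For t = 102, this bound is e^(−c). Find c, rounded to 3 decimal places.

Σ(b_i − a_i)² = 163·1² + 63·5² = 1738.
c = 2t² / 1738 = 2·102² / 1738 = 11.9724.

11.972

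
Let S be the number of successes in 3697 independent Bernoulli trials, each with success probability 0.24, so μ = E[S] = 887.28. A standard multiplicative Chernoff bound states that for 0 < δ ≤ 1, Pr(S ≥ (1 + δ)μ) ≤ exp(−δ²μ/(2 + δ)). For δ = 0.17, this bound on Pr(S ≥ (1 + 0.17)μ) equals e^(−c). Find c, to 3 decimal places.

11.817

c = δ²μ/(2 + δ) = 0.17²·887.28/(2 + 0.17) = 11.8168.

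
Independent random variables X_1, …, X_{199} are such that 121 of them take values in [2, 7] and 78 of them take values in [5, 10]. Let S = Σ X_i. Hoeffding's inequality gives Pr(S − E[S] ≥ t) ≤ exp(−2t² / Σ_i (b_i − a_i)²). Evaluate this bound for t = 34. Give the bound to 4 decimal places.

0.6283

Σ(b_i − a_i)² = 121·5² + 78·5² = 4975.
Exponent = 2·34² / 4975 = 0.46472.
Bound = exp(−0.46472) = 0.62831.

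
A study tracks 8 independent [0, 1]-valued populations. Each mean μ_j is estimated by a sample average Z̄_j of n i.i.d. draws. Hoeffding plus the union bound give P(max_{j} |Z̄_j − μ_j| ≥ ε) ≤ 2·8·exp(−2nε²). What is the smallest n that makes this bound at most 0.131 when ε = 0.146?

113

Need 2·8·exp(−2nε²) ≤ 0.131, i.e. exp(−2nε²) ≤ 0.131/16.
So 2nε² ≥ ln(16/0.131) = 4.805147.
Hence n ≥ 4.805147/(2·0.146²) = 112.712.
The smallest integer n is 113.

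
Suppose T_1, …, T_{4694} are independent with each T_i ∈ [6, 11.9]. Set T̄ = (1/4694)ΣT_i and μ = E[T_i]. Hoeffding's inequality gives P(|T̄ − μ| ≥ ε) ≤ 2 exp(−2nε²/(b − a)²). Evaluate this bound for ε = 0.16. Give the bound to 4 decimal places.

0.0020

Exponent: 2nε²/(b − a)² = 2·4694·0.16² / 5.9² = 6.90413.
Bound = 2·exp(−6.90413) = 0.00201.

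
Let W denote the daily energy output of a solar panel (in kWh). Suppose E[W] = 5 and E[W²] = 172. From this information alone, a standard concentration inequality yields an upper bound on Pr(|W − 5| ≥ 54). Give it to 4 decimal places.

The first two moments determine the variance, so Chebyshev's inequality is the sharpest standard bound available.
Var(W) = E[W²] − (E[W])² = 172 − 25 = 147.
Chebyshev's inequality: Pr(|W − μ| ≥ t) ≤ Var(W)/t² = 147/2916 = 0.0504.

0.0504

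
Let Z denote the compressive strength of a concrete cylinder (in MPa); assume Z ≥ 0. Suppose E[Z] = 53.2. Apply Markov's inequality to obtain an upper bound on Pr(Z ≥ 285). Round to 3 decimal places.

0.187

Markov's inequality: for a non-negative random variable, Pr(Z ≥ a) ≤ E[Z]/a.
Here E[Z] = 53.2 and a = 285, so the bound is 53.2/285 = 0.1867.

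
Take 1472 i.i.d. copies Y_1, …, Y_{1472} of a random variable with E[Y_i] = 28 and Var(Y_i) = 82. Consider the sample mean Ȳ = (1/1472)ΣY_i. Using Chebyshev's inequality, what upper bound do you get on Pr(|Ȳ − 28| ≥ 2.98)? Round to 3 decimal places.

Var(Ȳ) = Var(Y_i)/n = 82/1472 = 0.055707.
Chebyshev: Pr(|Ȳ − 28| ≥ 2.98) ≤ Var(Ȳ)/(2.98)² = 82/(1472·2.98²) = 0.0063.

0.006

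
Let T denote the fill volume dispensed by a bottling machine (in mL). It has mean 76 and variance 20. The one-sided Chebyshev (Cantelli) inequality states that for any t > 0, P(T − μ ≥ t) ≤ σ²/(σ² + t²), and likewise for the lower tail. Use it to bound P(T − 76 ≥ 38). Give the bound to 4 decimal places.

Here σ² = 20 and t = 38, so σ² + t² = 1464.
Cantelli's bound: 20/1464 = 0.0137.

0.0137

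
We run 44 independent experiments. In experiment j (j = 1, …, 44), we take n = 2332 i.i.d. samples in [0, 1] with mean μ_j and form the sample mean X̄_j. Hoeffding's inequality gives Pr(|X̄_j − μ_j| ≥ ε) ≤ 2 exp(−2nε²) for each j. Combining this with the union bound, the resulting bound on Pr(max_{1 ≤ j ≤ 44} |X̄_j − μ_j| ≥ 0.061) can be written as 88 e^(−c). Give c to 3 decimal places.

Union bound over the 44 events: Pr(max_{1 ≤ j ≤ 44} |X̄_j − μ_j| ≥ 0.061) ≤ 44·2·exp(−2nε²) = 88 exp(−2·2332·0.061²).
So c = 2·2332·0.061² = 17.3547.

17.355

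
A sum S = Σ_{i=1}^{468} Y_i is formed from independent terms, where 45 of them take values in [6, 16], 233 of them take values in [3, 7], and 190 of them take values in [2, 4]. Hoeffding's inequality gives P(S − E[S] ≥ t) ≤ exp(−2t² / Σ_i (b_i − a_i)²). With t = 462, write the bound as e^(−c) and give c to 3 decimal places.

Σ(b_i − a_i)² = 45·10² + 233·4² + 190·2² = 8988.
c = 2t² / 8988 = 2·462² / 8988 = 47.4953.

47.495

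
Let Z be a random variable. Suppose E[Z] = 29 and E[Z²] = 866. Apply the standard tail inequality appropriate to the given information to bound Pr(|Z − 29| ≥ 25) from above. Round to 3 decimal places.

The first two moments determine the variance, so Chebyshev's inequality is the sharpest standard bound available.
Var(Z) = E[Z²] − (E[Z])² = 866 − 841 = 25.
Chebyshev's inequality: Pr(|Z − μ| ≥ t) ≤ Var(Z)/t² = 25/625 = 0.0400.

0.040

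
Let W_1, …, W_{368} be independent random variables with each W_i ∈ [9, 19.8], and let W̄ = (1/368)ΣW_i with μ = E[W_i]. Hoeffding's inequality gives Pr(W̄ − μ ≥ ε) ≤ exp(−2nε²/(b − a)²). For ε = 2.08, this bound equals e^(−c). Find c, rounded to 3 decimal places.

c = 2nε²/(b − a)² = 2·368·2.08² / 10.8² = 27.2996.

27.300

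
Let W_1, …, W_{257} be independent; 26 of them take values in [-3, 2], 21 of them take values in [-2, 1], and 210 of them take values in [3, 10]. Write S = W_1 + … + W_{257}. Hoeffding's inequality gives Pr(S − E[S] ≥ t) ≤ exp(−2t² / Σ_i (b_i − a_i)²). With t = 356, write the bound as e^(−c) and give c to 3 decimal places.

Σ(b_i − a_i)² = 26·5² + 21·3² + 210·7² = 11129.
c = 2t² / 11129 = 2·356² / 11129 = 22.7758.

22.776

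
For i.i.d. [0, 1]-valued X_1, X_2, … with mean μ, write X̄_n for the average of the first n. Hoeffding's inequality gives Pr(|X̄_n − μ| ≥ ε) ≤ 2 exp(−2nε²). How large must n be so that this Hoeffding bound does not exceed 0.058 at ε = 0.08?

277

Require 2·exp(−2nε²) ≤ 0.058, i.e. 2nε² ≥ ln(2/0.058) = 3.540459.
So n ≥ 3.540459 / (2·0.08²) = 276.598.
The smallest integer n is 277.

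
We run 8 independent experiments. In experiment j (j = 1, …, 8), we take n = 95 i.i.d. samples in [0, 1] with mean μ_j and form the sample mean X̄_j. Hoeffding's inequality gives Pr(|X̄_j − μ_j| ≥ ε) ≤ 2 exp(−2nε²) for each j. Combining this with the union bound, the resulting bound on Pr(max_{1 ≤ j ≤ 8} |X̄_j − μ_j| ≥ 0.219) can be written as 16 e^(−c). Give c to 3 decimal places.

9.113

Union bound over the 8 events: Pr(max_{1 ≤ j ≤ 8} |X̄_j − μ_j| ≥ 0.219) ≤ 8·2·exp(−2nε²) = 16 exp(−2·95·0.219²).
So c = 2·95·0.219² = 9.1126.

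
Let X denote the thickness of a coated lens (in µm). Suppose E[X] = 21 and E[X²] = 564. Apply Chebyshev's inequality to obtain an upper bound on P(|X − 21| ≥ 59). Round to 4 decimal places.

0.0353

Var(X) = E[X²] − (E[X])² = 564 − 441 = 123.
Chebyshev's inequality: P(|X − μ| ≥ t) ≤ Var(X)/t² = 123/3481 = 0.0353.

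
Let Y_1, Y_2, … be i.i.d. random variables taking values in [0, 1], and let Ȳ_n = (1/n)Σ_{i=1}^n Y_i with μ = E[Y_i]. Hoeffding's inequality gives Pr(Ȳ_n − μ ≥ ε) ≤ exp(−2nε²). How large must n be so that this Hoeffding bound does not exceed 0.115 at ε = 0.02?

Require exp(−2nε²) ≤ 0.115, i.e. 2nε² ≥ ln(1/0.115) = 2.162823.
So n ≥ 2.162823 / (2·0.02²) = 2703.529.
The smallest integer n is 2704.

2704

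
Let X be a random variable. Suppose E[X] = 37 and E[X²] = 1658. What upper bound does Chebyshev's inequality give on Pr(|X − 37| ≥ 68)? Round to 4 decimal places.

Var(X) = E[X²] − (E[X])² = 1658 − 1369 = 289.
Chebyshev's inequality: Pr(|X − μ| ≥ t) ≤ Var(X)/t² = 289/4624 = 0.0625.

0.0625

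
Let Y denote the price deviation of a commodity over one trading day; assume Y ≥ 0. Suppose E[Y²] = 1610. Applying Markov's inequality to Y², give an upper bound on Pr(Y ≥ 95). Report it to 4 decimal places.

0.1784

Since Y ≥ 0, the event {Y ≥ 95} is the same as {Y² ≥ 9025}.
Markov's inequality applied to Y² gives Pr(Y² ≥ 9025) ≤ E[Y²]/9025 = 1610/9025 = 0.1784.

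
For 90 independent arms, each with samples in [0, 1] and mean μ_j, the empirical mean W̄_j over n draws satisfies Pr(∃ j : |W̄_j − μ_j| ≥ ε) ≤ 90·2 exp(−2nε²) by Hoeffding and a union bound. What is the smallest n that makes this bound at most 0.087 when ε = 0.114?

Need 2·90·exp(−2nε²) ≤ 0.087, i.e. exp(−2nε²) ≤ 0.087/180.
So 2nε² ≥ ln(180/0.087) = 7.634804.
Hence n ≥ 7.634804/(2·0.114²) = 293.737.
The smallest integer n is 294.

294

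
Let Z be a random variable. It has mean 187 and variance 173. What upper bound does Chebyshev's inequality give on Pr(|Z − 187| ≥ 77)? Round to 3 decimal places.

0.029

Chebyshev: Pr(|Z − μ| ≥ t) ≤ Var(Z)/t².
Bound = 173 / 5929 = 0.0292.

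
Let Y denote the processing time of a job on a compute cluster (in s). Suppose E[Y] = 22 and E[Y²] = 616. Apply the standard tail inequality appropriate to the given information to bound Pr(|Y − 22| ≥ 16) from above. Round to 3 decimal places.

0.516

The first two moments determine the variance, so Chebyshev's inequality is the sharpest standard bound available.
Var(Y) = E[Y²] − (E[Y])² = 616 − 484 = 132.
Chebyshev's inequality: Pr(|Y − μ| ≥ t) ≤ Var(Y)/t² = 132/256 = 0.5156.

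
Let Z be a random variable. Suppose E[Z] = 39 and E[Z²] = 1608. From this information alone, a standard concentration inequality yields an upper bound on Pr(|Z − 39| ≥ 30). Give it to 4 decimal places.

0.0967

The first two moments determine the variance, so Chebyshev's inequality is the sharpest standard bound available.
Var(Z) = E[Z²] − (E[Z])² = 1608 − 1521 = 87.
Chebyshev's inequality: Pr(|Z − μ| ≥ t) ≤ Var(Z)/t² = 87/900 = 0.0967.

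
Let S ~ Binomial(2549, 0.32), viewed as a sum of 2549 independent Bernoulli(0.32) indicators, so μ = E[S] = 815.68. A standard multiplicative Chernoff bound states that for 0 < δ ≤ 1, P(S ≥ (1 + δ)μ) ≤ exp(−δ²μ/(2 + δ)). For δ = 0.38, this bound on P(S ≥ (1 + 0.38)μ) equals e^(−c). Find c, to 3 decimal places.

49.489

c = δ²μ/(2 + δ) = 0.38²·815.68/(2 + 0.38) = 49.4892.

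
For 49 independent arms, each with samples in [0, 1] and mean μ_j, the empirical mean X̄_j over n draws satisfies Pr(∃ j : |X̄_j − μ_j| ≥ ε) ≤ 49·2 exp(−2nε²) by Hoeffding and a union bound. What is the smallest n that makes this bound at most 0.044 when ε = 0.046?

1822

Need 2·49·exp(−2nε²) ≤ 0.044, i.e. exp(−2nε²) ≤ 0.044/98.
So 2nε² ≥ ln(98/0.044) = 7.708533.
Hence n ≥ 7.708533/(2·0.046²) = 1821.487.
The smallest integer n is 1822.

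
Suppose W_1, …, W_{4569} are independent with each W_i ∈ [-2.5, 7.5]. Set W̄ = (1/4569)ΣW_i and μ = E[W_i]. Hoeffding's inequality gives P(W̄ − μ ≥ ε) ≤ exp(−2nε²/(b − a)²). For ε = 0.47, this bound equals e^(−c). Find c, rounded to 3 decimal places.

c = 2nε²/(b − a)² = 2·4569·0.47² / 10² = 20.1858.

20.186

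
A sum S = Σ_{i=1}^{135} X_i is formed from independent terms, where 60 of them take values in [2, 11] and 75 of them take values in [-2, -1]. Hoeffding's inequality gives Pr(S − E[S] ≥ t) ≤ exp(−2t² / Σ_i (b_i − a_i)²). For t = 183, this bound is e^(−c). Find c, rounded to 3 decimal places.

13.572

Σ(b_i − a_i)² = 60·9² + 75·1² = 4935.
c = 2t² / 4935 = 2·183² / 4935 = 13.5720.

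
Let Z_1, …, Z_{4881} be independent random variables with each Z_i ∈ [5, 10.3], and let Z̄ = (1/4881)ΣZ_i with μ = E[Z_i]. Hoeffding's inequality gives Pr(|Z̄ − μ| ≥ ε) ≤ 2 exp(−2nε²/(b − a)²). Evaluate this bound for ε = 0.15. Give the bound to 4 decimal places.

Exponent: 2nε²/(b − a)² = 2·4881·0.15² / 5.3² = 7.81933.
Bound = 2·exp(−7.81933) = 0.00080.

0.0008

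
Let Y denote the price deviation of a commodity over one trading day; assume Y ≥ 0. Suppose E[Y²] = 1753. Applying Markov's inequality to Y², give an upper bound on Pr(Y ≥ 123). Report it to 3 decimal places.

0.116

Since Y ≥ 0, the event {Y ≥ 123} is the same as {Y² ≥ 15129}.
Markov's inequality applied to Y² gives Pr(Y² ≥ 15129) ≤ E[Y²]/15129 = 1753/15129 = 0.1159.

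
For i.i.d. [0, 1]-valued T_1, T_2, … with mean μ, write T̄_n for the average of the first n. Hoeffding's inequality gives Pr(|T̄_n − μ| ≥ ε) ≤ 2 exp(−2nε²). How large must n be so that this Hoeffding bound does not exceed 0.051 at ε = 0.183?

55

Require 2·exp(−2nε²) ≤ 0.051, i.e. 2nε² ≥ ln(2/0.051) = 3.669077.
So n ≥ 3.669077 / (2·0.183²) = 54.780.
The smallest integer n is 55.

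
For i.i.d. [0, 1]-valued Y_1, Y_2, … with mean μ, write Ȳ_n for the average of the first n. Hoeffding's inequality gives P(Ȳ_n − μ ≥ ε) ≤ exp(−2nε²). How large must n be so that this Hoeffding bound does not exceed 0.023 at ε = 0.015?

Require exp(−2nε²) ≤ 0.023, i.e. 2nε² ≥ ln(1/0.023) = 3.772261.
So n ≥ 3.772261 / (2·0.015²) = 8382.802.
The smallest integer n is 8383.

8383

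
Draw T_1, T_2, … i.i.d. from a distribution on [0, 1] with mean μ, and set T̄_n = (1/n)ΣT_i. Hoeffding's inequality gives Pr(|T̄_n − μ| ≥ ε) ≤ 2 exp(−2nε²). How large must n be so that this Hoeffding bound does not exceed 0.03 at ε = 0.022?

Require 2·exp(−2nε²) ≤ 0.03, i.e. 2nε² ≥ ln(2/0.03) = 4.199705.
So n ≥ 4.199705 / (2·0.022²) = 4338.538.
The smallest integer n is 4339.

4339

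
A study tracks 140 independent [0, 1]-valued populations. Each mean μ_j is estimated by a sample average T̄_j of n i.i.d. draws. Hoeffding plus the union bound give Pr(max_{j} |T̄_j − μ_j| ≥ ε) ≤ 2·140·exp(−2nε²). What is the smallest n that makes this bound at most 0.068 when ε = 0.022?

Need 2·140·exp(−2nε²) ≤ 0.068, i.e. exp(−2nε²) ≤ 0.068/280.
So 2nε² ≥ ln(280/0.068) = 8.323037.
Hence n ≥ 8.323037/(2·0.022²) = 8598.179.
The smallest integer n is 8599.

8599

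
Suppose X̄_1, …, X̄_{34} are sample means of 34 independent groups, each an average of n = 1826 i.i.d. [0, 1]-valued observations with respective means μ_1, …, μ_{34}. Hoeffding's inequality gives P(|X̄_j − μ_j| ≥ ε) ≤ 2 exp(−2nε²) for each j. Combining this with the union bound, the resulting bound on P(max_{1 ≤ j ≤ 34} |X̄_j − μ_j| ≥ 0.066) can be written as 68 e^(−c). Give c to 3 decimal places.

15.908

Union bound over the 34 events: P(max_{1 ≤ j ≤ 34} |X̄_j − μ_j| ≥ 0.066) ≤ 34·2·exp(−2nε²) = 68 exp(−2·1826·0.066²).
So c = 2·1826·0.066² = 15.9081.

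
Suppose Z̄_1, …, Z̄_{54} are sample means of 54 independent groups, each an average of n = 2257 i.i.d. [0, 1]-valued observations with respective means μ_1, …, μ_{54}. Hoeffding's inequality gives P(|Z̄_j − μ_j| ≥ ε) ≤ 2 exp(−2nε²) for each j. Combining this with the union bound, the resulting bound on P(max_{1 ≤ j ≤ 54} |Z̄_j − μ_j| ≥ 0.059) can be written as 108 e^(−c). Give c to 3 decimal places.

Union bound over the 54 events: P(max_{1 ≤ j ≤ 54} |Z̄_j − μ_j| ≥ 0.059) ≤ 54·2·exp(−2nε²) = 108 exp(−2·2257·0.059²).
So c = 2·2257·0.059² = 15.7132.

15.713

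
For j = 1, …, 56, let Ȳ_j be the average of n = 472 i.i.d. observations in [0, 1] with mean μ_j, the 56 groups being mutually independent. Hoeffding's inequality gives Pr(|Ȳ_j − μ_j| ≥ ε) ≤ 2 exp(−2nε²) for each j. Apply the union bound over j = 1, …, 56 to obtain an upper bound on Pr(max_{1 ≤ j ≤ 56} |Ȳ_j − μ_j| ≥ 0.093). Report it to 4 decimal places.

Per-experiment Hoeffding bound: 2·exp(−2·472·0.093²) = 2·exp(−8.16466) = 0.00056907.
Union bound over 56 events: 56·0.00056907 = 0.03187.

0.0319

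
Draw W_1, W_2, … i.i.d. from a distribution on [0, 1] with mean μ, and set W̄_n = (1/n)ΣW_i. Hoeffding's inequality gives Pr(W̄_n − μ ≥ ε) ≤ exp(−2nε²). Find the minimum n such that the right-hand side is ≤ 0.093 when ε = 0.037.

Require exp(−2nε²) ≤ 0.093, i.e. 2nε² ≥ ln(1/0.093) = 2.375156.
So n ≥ 2.375156 / (2·0.037²) = 867.478.
The smallest integer n is 868.

868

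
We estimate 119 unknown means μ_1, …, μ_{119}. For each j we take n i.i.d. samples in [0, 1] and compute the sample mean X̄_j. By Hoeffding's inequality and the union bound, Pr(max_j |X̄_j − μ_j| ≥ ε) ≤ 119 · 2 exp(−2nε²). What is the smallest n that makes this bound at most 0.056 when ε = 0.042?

2369

Need 2·119·exp(−2nε²) ≤ 0.056, i.e. exp(−2nε²) ≤ 0.056/238.
So 2nε² ≥ ln(238/0.056) = 8.354674.
Hence n ≥ 8.354674/(2·0.042²) = 2368.105.
The smallest integer n is 2369.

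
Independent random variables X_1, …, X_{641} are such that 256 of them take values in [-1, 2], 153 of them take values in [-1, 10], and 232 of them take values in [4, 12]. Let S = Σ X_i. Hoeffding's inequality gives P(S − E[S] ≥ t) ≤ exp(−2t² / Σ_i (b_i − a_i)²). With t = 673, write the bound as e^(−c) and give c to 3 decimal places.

25.399

Σ(b_i − a_i)² = 256·3² + 153·11² + 232·8² = 35665.
c = 2t² / 35665 = 2·673² / 35665 = 25.3991.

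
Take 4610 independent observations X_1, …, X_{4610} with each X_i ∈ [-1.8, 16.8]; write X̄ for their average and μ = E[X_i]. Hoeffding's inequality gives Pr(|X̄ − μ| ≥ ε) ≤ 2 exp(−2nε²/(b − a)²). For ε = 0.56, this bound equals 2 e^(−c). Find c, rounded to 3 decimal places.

c = 2nε²/(b − a)² = 2·4610·0.56² / 18.6² = 8.3576.

8.358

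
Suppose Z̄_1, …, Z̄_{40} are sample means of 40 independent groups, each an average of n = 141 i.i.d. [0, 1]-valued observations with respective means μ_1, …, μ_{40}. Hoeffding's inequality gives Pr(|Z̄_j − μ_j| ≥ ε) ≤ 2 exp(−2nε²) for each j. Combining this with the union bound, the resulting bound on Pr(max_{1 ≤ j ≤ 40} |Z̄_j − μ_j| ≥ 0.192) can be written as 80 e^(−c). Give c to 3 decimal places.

10.396

Union bound over the 40 events: Pr(max_{1 ≤ j ≤ 40} |Z̄_j − μ_j| ≥ 0.192) ≤ 40·2·exp(−2nε²) = 80 exp(−2·141·0.192²).
So c = 2·141·0.192² = 10.3956.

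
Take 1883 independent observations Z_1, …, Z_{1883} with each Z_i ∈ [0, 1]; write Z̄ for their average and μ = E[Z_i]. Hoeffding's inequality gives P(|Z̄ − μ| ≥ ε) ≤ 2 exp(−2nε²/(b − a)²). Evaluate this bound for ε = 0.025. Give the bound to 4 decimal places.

0.1900

Exponent: 2nε²/(b − a)² = 2·1883·0.025² / 1² = 2.35375.
Bound = 2·exp(−2.35375) = 0.19002.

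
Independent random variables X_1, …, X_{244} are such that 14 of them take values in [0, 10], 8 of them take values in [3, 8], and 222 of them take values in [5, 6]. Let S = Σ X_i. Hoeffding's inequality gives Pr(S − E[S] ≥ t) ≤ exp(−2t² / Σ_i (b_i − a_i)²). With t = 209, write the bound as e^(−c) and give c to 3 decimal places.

Σ(b_i − a_i)² = 14·10² + 8·5² + 222·1² = 1822.
c = 2t² / 1822 = 2·209² / 1822 = 47.9484.

47.948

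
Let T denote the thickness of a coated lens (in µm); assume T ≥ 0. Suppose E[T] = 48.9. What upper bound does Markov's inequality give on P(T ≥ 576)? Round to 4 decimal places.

0.0849

Markov's inequality: for a non-negative random variable, P(T ≥ a) ≤ E[T]/a.
Here E[T] = 48.9 and a = 576, so the bound is 48.9/576 = 0.0849.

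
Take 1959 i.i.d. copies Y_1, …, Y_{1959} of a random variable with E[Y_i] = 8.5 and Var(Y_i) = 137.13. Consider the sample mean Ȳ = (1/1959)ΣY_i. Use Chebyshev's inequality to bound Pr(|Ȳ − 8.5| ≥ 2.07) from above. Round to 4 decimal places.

Var(Ȳ) = Var(Y_i)/n = 137.13/1959 = 0.07.
Chebyshev: Pr(|Ȳ − 8.5| ≥ 2.07) ≤ Var(Ȳ)/(2.07)² = 137.13/(1959·2.07²) = 0.0163.

0.0163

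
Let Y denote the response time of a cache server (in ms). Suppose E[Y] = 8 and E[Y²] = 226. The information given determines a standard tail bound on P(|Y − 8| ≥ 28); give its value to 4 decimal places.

0.2066

The first two moments determine the variance, so Chebyshev's inequality is the sharpest standard bound available.
Var(Y) = E[Y²] − (E[Y])² = 226 − 64 = 162.
Chebyshev's inequality: P(|Y − μ| ≥ t) ≤ Var(Y)/t² = 162/784 = 0.2066.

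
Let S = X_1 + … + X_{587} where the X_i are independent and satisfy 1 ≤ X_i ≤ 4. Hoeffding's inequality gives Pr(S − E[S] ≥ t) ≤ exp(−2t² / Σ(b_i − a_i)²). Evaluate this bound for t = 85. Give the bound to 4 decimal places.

Σ(b_i − a_i)² = 587·(3)² = 5283.
Exponent = 2·85²/5283 = 2.7352.
Bound = exp(−2.7352) = 0.06488.

0.0649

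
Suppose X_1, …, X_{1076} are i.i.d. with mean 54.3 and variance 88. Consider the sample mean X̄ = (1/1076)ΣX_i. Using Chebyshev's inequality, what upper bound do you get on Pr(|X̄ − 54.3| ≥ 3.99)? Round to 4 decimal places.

Var(X̄) = Var(X_i)/n = 88/1076 = 0.081784.
Chebyshev: Pr(|X̄ − 54.3| ≥ 3.99) ≤ Var(X̄)/(3.99)² = 88/(1076·3.99²) = 0.0051.

0.0051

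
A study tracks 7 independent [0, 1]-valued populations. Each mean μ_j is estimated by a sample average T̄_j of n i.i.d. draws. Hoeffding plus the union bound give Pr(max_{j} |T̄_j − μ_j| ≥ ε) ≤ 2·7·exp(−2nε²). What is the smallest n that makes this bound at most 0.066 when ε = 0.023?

5064

Need 2·7·exp(−2nε²) ≤ 0.066, i.e. exp(−2nε²) ≤ 0.066/14.
So 2nε² ≥ ln(14/0.066) = 5.357158.
Hence n ≥ 5.357158/(2·0.023²) = 5063.476.
The smallest integer n is 5064.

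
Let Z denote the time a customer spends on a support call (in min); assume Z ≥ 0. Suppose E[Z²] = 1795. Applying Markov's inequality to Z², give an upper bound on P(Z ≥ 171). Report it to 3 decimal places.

0.061

Since Z ≥ 0, the event {Z ≥ 171} is the same as {Z² ≥ 29241}.
Markov's inequality applied to Z² gives P(Z² ≥ 29241) ≤ E[Z²]/29241 = 1795/29241 = 0.0614.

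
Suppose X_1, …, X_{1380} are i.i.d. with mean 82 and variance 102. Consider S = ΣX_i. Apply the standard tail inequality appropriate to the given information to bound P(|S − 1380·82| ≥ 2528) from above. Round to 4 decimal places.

With mean and variance of each term known, Chebyshev's inequality bounds the deviation of the sum (or sample mean).
Var(S) = n·Var(X_i) = 1380·102 = 140760.
Chebyshev: P(|S − 1380·82| ≥ 2528) ≤ Var(S)/2528² = 140760/6390784 = 0.0220.

0.0220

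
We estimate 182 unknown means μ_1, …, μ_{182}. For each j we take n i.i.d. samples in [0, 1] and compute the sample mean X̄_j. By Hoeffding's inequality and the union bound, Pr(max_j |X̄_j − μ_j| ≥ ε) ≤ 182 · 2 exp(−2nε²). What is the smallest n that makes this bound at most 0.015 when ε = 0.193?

136

Need 2·182·exp(−2nε²) ≤ 0.015, i.e. exp(−2nε²) ≤ 0.015/364.
So 2nε² ≥ ln(364/0.015) = 10.096859.
Hence n ≥ 10.096859/(2·0.193²) = 135.532.
The smallest integer n is 136.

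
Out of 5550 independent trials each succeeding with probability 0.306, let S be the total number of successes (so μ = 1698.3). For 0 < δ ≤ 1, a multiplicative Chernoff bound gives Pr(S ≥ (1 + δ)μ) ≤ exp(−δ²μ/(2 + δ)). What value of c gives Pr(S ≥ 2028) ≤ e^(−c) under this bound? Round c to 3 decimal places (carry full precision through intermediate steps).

Write 2028 = (1 + δ)μ, so δ = 2028/1698.3 − 1 = 0.1941353…
Then the exponent is δ²μ/(2 + δ) = (2028 − μ)² / (μ·(2 + δ)) = 29.171588.

29.172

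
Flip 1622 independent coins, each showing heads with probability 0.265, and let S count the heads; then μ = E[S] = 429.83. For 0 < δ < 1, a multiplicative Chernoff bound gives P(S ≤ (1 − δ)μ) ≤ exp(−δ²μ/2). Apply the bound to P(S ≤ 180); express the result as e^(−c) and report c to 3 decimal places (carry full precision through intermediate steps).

Write 180 = (1 − δ)μ, so δ = 1 − 180/429.83 = 0.5812298…
Then the exponent is δ²μ/2 = (μ − 180)²/(2μ) = 72.604319.

72.604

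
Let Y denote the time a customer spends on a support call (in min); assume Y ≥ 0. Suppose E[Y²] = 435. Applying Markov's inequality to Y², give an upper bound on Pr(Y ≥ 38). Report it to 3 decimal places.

Since Y ≥ 0, the event {Y ≥ 38} is the same as {Y² ≥ 1444}.
Markov's inequality applied to Y² gives Pr(Y² ≥ 1444) ≤ E[Y²]/1444 = 435/1444 = 0.3012.

0.301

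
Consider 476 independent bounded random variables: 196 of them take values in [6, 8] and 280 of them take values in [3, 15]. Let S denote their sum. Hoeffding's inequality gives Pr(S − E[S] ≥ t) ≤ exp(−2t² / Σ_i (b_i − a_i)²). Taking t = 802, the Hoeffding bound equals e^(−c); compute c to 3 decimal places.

31.296

Σ(b_i − a_i)² = 196·2² + 280·12² = 41104.
c = 2t² / 41104 = 2·802² / 41104 = 31.2964.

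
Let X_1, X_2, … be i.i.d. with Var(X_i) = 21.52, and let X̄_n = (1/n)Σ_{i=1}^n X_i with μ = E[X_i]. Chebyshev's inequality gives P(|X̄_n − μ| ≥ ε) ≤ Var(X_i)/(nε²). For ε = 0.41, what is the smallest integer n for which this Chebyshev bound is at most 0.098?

Require 21.52/(n·0.41²) ≤ 0.098, i.e. n ≥ 21.52/(0.098·0.41²) = 1306.317.
The smallest integer n is 1307.

1307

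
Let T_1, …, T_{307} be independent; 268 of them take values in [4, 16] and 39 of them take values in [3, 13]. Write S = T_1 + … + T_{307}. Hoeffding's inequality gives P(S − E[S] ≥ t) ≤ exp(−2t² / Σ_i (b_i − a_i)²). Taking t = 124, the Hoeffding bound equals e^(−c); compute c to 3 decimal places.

Σ(b_i − a_i)² = 268·12² + 39·10² = 42492.
c = 2t² / 42492 = 2·124² / 42492 = 0.7237.

0.724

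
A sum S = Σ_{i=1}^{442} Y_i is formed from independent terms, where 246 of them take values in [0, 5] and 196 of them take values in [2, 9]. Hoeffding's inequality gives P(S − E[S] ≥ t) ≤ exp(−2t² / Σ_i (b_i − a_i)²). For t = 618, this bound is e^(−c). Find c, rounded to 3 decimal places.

Σ(b_i − a_i)² = 246·5² + 196·7² = 15754.
c = 2t² / 15754 = 2·618² / 15754 = 48.4860.

48.486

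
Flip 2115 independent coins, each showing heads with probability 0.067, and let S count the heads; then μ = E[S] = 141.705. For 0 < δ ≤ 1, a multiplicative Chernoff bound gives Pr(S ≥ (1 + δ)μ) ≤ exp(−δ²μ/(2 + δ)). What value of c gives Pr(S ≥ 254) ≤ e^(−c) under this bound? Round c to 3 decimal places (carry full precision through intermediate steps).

Write 254 = (1 + δ)μ, so δ = 254/141.705 − 1 = 0.7924562…
Then the exponent is δ²μ/(2 + δ) = (254 − μ)² / (μ·(2 + δ)) = 31.867596.

31.868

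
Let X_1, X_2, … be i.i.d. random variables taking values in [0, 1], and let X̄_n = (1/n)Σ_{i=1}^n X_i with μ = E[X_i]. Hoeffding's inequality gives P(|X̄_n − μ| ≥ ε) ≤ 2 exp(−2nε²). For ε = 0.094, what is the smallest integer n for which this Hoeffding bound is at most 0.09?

176

Require 2·exp(−2nε²) ≤ 0.09, i.e. 2nε² ≥ ln(2/0.09) = 3.101093.
So n ≥ 3.101093 / (2·0.094²) = 175.481.
The smallest integer n is 176.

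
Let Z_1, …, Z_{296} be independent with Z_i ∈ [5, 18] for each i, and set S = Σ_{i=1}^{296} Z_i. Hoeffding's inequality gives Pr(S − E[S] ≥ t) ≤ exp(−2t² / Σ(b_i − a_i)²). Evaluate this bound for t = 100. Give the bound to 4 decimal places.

Σ(b_i − a_i)² = 296·(13)² = 50024.
Exponent = 2·100²/50024 = 0.3998.
Bound = exp(−0.3998) = 0.67045.

0.6704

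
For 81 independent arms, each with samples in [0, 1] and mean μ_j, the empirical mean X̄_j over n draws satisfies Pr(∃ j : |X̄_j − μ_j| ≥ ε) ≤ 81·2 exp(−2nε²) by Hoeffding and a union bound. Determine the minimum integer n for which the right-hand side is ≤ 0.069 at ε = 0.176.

126

Need 2·81·exp(−2nε²) ≤ 0.069, i.e. exp(−2nε²) ≤ 0.069/162.
So 2nε² ≥ ln(162/0.069) = 7.761245.
Hence n ≥ 7.761245/(2·0.176²) = 125.278.
The smallest integer n is 126.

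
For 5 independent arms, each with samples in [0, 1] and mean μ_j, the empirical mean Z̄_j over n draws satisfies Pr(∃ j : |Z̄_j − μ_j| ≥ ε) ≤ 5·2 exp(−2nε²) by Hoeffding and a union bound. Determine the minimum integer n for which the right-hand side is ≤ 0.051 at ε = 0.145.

Need 2·5·exp(−2nε²) ≤ 0.051, i.e. exp(−2nε²) ≤ 0.051/10.
So 2nε² ≥ ln(10/0.051) = 5.278515.
Hence n ≥ 5.278515/(2·0.145²) = 125.529.
The smallest integer n is 126.

126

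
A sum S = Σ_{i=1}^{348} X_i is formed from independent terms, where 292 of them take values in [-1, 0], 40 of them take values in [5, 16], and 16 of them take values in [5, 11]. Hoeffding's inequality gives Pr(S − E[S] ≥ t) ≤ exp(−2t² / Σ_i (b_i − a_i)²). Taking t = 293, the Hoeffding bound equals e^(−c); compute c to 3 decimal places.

Σ(b_i − a_i)² = 292·1² + 40·11² + 16·6² = 5708.
c = 2t² / 5708 = 2·293² / 5708 = 30.0802.

30.080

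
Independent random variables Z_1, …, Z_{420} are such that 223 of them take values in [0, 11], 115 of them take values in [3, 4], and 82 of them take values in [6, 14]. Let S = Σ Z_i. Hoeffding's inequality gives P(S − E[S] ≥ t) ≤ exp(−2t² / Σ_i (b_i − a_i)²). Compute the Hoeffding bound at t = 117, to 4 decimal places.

0.4290

Σ(b_i − a_i)² = 223·11² + 115·1² + 82·8² = 32346.
Exponent = 2·117² / 32346 = 0.84641.
Bound = exp(−0.84641) = 0.42895.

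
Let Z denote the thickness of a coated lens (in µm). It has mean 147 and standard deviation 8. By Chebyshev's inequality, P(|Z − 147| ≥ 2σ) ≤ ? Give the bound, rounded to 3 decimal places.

0.250

Chebyshev: P(|Z − μ| ≥ t) ≤ Var(Z)/t².
Var(Z) = σ² = 8² = 64.
t = 2·8 = 16.
Bound = 64 / 256 = 0.2500.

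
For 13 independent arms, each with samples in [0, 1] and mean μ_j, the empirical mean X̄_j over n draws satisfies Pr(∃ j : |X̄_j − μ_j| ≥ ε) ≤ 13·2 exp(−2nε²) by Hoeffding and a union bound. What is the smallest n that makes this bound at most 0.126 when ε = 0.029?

Need 2·13·exp(−2nε²) ≤ 0.126, i.e. exp(−2nε²) ≤ 0.126/26.
So 2nε² ≥ ln(26/0.126) = 5.329570.
Hence n ≥ 5.329570/(2·0.029²) = 3168.591.
The smallest integer n is 3169.

3169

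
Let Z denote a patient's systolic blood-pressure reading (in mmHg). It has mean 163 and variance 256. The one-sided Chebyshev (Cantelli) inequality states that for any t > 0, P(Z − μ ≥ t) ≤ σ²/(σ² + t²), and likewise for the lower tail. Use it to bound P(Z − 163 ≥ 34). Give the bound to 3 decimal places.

0.181

Here σ² = 256 and t = 34, so σ² + t² = 1412.
Cantelli's bound: 256/1412 = 0.1813.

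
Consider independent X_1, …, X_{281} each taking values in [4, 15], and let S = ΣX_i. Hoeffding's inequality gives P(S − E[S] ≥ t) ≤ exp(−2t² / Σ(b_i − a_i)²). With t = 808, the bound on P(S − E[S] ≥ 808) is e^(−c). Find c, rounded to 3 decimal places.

38.403

Σ(b_i − a_i)² = 281·(11)² = 34001.
c = 2t²/34001 = 2·808²/34001 = 38.4026.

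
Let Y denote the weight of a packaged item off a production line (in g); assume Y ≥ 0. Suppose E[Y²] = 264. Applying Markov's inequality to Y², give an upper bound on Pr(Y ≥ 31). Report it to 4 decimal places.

0.2747

Since Y ≥ 0, the event {Y ≥ 31} is the same as {Y² ≥ 961}.
Markov's inequality applied to Y² gives Pr(Y² ≥ 961) ≤ E[Y²]/961 = 264/961 = 0.2747.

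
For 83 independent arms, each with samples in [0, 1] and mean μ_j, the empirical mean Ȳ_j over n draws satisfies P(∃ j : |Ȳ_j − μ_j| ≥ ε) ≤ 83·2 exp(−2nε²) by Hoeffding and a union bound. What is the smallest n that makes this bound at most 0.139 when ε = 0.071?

703

Need 2·83·exp(−2nε²) ≤ 0.139, i.e. exp(−2nε²) ≤ 0.139/166.
So 2nε² ≥ ln(166/0.139) = 7.085269.
Hence n ≥ 7.085269/(2·0.071²) = 702.764.
The smallest integer n is 703.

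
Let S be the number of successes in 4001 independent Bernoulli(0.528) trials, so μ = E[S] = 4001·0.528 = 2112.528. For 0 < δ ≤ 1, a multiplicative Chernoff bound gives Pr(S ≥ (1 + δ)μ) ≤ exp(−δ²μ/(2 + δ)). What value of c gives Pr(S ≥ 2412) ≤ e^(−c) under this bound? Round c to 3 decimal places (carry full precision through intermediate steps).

19.822

Write 2412 = (1 + δ)μ, so δ = 2412/2112.528 − 1 = 0.14176…
Then the exponent is δ²μ/(2 + δ) = (2412 − μ)² / (μ·(2 + δ)) = 19.821621.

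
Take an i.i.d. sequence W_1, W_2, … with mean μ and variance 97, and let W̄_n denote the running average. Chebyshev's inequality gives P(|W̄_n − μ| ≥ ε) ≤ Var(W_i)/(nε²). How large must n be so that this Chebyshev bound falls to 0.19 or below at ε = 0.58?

1518

Require 97/(n·0.58²) ≤ 0.19, i.e. n ≥ 97/(0.19·0.58²) = 1517.617.
The smallest integer n is 1518.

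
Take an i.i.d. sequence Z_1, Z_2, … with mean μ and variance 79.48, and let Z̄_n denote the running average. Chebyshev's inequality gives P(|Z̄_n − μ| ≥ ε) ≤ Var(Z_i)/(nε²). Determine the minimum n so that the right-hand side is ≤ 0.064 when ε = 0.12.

Require 79.48/(n·0.12²) ≤ 0.064, i.e. n ≥ 79.48/(0.064·0.12²) = 86241.319.
The smallest integer n is 86242.

86242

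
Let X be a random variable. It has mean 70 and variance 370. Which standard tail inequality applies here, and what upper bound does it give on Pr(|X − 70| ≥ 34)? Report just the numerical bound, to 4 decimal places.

Mean and variance are known, so Chebyshev's inequality applies.
Chebyshev: Pr(|X − μ| ≥ t) ≤ Var(X)/t².
Bound = 370 / 1156 = 0.3201.

0.3201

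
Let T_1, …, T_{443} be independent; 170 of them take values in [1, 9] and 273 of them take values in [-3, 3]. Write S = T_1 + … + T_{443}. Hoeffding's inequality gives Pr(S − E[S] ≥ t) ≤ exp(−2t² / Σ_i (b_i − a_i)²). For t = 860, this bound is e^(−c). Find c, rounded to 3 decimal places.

Σ(b_i − a_i)² = 170·8² + 273·6² = 20708.
c = 2t² / 20708 = 2·860² / 20708 = 71.4313.

71.431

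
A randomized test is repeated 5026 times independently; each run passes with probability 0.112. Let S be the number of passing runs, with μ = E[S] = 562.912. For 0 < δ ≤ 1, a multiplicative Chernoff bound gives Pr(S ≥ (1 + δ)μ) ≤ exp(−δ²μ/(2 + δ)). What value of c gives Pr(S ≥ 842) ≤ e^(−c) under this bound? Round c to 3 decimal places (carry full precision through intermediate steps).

55.441

Write 842 = (1 + δ)μ, so δ = 842/562.912 − 1 = 0.4957933…
Then the exponent is δ²μ/(2 + δ) = (842 − μ)² / (μ·(2 + δ)) = 55.441274.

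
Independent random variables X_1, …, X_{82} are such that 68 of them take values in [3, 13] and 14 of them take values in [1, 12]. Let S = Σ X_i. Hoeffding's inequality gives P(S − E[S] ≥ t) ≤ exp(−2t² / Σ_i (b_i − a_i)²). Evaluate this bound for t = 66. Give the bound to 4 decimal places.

0.3586

Σ(b_i − a_i)² = 68·10² + 14·11² = 8494.
Exponent = 2·66² / 8494 = 1.02567.
Bound = exp(−1.02567) = 0.35856.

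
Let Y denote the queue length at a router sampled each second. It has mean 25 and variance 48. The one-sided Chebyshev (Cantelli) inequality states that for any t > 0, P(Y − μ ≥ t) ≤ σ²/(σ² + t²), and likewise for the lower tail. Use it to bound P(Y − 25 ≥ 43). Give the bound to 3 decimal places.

Here σ² = 48 and t = 43, so σ² + t² = 1897.
Cantelli's bound: 48/1897 = 0.0253.

0.025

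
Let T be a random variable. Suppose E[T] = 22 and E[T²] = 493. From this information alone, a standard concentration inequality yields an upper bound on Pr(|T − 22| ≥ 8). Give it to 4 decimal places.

0.1406

The first two moments determine the variance, so Chebyshev's inequality is the sharpest standard bound available.
Var(T) = E[T²] − (E[T])² = 493 − 484 = 9.
Chebyshev's inequality: Pr(|T − μ| ≥ t) ≤ Var(T)/t² = 9/64 = 0.1406.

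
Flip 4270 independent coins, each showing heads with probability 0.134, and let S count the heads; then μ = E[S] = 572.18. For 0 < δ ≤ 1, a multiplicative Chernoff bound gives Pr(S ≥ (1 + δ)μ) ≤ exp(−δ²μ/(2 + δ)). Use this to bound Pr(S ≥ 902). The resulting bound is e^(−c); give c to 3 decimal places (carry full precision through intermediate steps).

73.791

Write 902 = (1 + δ)μ, so δ = 902/572.18 − 1 = 0.576427…
Then the exponent is δ²μ/(2 + δ) = (902 − μ)² / (μ·(2 + δ)) = 73.791011.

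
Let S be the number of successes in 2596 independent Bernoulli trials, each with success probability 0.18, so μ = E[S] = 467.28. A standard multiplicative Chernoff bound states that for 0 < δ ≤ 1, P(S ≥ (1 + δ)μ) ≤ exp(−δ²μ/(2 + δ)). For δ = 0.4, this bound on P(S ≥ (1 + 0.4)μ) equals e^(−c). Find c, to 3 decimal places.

31.152

c = δ²μ/(2 + δ) = 0.4²·467.28/(2 + 0.4) = 31.1520.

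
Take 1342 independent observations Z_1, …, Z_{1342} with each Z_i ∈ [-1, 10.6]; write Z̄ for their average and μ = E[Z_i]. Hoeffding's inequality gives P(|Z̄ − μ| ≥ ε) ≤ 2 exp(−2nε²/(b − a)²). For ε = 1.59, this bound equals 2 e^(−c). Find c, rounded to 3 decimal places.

50.427

c = 2nε²/(b − a)² = 2·1342·1.59² / 11.6² = 50.4267.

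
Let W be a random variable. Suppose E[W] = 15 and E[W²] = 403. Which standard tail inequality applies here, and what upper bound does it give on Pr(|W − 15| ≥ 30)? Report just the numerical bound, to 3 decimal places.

The first two moments determine the variance, so Chebyshev's inequality is the sharpest standard bound available.
Var(W) = E[W²] − (E[W])² = 403 − 225 = 178.
Chebyshev's inequality: Pr(|W − μ| ≥ t) ≤ Var(W)/t² = 178/900 = 0.1978.

0.198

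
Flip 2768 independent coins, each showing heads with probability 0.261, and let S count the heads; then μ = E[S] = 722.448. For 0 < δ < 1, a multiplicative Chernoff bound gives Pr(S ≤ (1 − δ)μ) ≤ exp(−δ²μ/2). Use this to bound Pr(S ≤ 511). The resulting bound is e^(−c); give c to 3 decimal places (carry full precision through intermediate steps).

Write 511 = (1 − δ)μ, so δ = 1 − 511/722.448 = 0.2926827…
Then the exponent is δ²μ/2 = (μ − 511)²/(2μ) = 30.943581.

30.944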